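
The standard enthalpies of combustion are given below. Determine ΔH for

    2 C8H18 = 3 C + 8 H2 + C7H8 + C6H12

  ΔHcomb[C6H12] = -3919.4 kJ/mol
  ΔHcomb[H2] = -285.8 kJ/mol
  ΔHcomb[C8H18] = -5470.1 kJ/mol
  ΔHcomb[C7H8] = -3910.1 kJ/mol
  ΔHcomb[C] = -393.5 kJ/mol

ΔH = 356.2 kJ/mol

With combustion enthalpies, reactants minus products:
= [2·(-5470.1)] − [3·(-393.5) + 8·(-285.8) + 1·(-3910.1) + 1·(-3919.4)]
= 356.2 kJ/mol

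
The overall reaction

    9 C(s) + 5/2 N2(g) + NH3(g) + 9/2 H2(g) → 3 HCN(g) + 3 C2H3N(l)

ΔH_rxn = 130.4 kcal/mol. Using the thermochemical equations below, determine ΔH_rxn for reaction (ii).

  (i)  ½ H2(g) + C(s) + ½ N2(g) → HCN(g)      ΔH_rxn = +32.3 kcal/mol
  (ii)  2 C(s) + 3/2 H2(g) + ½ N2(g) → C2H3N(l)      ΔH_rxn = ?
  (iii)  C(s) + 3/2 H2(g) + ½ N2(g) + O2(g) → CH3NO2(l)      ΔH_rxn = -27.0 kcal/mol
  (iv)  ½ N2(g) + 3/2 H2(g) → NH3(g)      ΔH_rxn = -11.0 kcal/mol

(i) × 3 (scale by 3 for the 3 HCN(g)): (3)·(+32.3) = +96.9 kcal/mol
(ii) × 3 (×3 to match 3 C2H3N(l) in the target): contributes 3·x
(iii): not needed (O2(g) appears nowhere else).
(iv) reversed (NH3(g) must end up as a reactant): +11.0 kcal/mol
+130.4 = (+96.9) + (+11.0) + 3·x
x = (+130.4 − (+107.9)) / (3) = 7.5 kcal/mol

ΔH_rxn = 7.5 kcal/mol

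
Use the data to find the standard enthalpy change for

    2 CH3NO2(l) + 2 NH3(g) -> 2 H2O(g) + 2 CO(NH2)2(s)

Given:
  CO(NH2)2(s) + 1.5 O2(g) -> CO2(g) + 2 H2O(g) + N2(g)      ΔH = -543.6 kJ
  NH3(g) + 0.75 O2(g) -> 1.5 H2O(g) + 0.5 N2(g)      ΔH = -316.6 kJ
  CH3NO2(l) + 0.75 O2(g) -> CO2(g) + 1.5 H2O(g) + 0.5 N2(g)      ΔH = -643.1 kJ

ΔH = -832.2 kJ

equation 1 reversed and × 2 (reverse to put CO(NH2)2(s) on the product side; ×2 to match 2 CO(NH2)2(s) in the target): (-2)·(-543.6) = +1087.2 kJ
equation 2 × 2 (scale by 2 for the 2 NH3(g)): (2)·(-316.6) = -633.2 kJ
equation 3 × 2 (scale by 2 for the 2 CH3NO2(l)): (2)·(-643.1) = -1286.2 kJ
ΔH = (+1087.2) + (-633.2) + (-1286.2) = -832.2 kJ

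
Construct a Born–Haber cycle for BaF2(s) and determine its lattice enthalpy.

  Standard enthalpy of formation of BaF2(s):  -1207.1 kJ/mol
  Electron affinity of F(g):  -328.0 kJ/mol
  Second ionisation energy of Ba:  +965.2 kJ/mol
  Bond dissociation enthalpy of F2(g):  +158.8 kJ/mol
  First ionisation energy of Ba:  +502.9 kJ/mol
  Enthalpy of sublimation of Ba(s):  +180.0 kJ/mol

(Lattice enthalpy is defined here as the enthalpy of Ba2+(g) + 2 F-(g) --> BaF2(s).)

ΔHf° = 1·ΔHsub + 1·(ΣIE) + 1·D(F2) + 2·EA + U
-1207.1 = 1·(+180.0) + 1·(+1468.1) + 1·(+158.8) + 2·(-328.0) + U
U = -1207.1 − (+1150.9) = -2358.0 kJ/mol

U = -2358.0 kJ/mol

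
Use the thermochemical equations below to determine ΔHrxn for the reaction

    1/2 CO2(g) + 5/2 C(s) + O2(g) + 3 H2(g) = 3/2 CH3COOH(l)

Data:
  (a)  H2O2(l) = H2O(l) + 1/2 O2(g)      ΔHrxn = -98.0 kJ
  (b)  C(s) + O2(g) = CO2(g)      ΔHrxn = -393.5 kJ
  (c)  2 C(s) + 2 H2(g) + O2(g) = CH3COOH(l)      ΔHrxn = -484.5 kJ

ΔHrxn = -530.0 kJ

(a): not needed.
(b) reversed and × 1/2: (-1/2)·(-393.5) = +196.75 kJ
(c) × 3/2: (3/2)·(-484.5) = -726.75 kJ
By Hess's law, ΔHrxn = (+196.75) + (-726.75) = -530.0 kJ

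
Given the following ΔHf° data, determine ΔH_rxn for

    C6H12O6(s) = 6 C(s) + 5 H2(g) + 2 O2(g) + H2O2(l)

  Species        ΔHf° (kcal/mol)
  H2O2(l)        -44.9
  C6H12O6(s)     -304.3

ΔH_rxn = 259.4 kcal/mol

Products: 6·(+0.0) + 5·(+0.0) + 2·(+0.0) + 1·(-44.9) = -44.9
Reactants: 1·(-304.3) = -304.3
ΔH_rxn = (-44.9) − (-304.3) = 259.4 kcal/mol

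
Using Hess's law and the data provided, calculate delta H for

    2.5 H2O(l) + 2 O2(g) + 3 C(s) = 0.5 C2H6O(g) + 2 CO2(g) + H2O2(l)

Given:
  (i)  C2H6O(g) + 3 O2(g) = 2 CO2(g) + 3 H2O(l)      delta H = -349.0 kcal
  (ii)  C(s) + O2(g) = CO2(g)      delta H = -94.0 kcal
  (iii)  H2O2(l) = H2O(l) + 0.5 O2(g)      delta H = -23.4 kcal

(i) reversed and × 1/2: (-1/2)·(-349.0) = +174.5 kcal
(ii) × 3: (3)·(-94.0) = -282.0 kcal
(iii) reversed: +23.4 kcal
delta H = (-1/2)·(-349.0) + (3)·(-94.0) + (-1)·(-23.4) = -84.1 kcal

delta H = -84.1 kcal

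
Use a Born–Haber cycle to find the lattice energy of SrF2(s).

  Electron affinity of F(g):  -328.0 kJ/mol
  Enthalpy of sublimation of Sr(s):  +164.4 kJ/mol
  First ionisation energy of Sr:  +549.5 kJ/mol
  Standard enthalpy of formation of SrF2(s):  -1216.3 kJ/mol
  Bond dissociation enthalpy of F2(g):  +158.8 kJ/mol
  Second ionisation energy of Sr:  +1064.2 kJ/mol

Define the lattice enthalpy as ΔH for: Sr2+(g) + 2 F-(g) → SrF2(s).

ΔHf° = 1·ΔHsub + 1·(ΣIE) + 1·D(F2) + 2·EA + U
-1216.3 = 1·(+164.4) + 1·(+1613.7) + 1·(+158.8) + 2·(-328.0) + U
U = -1216.3 − (+1280.9) = -2497.2 kJ/mol

U = -2497.2 kJ/mol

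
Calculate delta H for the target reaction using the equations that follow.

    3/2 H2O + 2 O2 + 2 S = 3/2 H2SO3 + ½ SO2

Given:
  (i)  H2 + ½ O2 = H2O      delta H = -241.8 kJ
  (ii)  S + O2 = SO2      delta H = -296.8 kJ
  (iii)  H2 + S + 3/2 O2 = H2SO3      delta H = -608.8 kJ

delta H = -698.9 kJ

(i) reversed and × 3/2 (H2O must end up as a reactant; ×3/2 to match 3/2 H2O in the target): (-3/2)·(-241.8) = +362.7 kJ
(ii) × 1/2 (×1/2 to match 1/2 SO2 in the target): (1/2)·(-296.8) = -148.4 kJ
(iii) × 3/2 (scale by 3/2 for the 3/2 H2SO3): (3/2)·(-608.8) = -913.2 kJ
Summing the manipulated equations, delta H = (-3/2)·(-241.8) + (1/2)·(-296.8) + (3/2)·(-608.8) = -698.9 kJ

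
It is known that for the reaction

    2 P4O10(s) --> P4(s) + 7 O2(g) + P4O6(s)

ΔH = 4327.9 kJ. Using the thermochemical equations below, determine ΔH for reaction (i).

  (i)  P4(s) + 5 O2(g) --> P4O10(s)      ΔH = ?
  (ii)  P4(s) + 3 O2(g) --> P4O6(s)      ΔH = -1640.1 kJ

ΔH = -2984.0 kJ

(i) reversed and × 2: contributes −2·x
(ii) as written: -1640.1 kJ
+4327.9 = (-1640.1) − 2·x
x = (+4327.9 − (-1640.1)) / (-2) = -2984.0 kJ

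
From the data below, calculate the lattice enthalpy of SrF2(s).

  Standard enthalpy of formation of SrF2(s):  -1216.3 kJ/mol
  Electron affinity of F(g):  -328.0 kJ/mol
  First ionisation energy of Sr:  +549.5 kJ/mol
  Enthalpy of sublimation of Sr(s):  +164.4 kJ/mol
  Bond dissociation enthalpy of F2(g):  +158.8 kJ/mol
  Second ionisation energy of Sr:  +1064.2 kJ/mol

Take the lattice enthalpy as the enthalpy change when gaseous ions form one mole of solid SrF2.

ΔHf° = 1·ΔHsub + 1·(ΣIE) + 1·D(F2) + 2·EA + U
-1216.3 = 1·(+164.4) + 1·(+1613.7) + 1·(+158.8) + 2·(-328.0) + U
U = -1216.3 − (+1280.9) = -2497.2 kJ/mol

U = -2497.2 kJ/mol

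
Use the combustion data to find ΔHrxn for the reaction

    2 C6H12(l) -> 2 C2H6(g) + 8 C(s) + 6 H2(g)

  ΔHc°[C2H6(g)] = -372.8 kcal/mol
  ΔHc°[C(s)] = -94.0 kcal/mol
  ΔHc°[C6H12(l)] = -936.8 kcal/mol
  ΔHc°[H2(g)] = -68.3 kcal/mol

Using ΔH = Σ nΔHc°(reactants) − Σ nΔHc°(products):
= [2·(-936.8)] − [2·(-372.8) + 8·(-94.0) + 6·(-68.3)]
= 33.8 kcal/mol

ΔHrxn = 33.8 kcal/mol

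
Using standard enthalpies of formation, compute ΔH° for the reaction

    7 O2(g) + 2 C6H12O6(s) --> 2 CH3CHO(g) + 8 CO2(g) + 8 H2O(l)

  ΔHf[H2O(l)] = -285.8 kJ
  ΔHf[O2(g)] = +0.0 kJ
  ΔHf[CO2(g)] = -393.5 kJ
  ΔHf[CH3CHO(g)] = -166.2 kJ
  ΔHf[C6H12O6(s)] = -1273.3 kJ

ΔH° = -3220.2 kJ

Products: 2·(-166.2) + 8·(-393.5) + 8·(-285.8) = -5766.8
Reactants: 7·(+0.0) + 2·(-1273.3) = -2546.6
ΔH° = (-5766.8) − (-2546.6) = -3220.2 kJ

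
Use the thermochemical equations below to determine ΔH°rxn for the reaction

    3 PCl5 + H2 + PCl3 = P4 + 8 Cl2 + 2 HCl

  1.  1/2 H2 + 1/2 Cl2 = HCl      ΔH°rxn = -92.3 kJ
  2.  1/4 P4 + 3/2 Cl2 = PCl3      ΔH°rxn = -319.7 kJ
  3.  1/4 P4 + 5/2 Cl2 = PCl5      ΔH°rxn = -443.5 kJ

ΔH°rxn = 1465.6 kJ

eq. 1 × 2 (scale by 2 for the 2 HCl): (2)·(-92.3) = -184.6 kJ
eq. 2 reversed (reverse to put PCl3 on the reactant side): +319.7 kJ
eq. 3 reversed and × 3 (PCl5 must end up as a reactant; ×3 to match 3 PCl5 in the target): (-3)·(-443.5) = +1330.5 kJ
ΔH°rxn = (2)·(-92.3) + (-1)·(-319.7) + (-3)·(-443.5) = 1465.6 kJ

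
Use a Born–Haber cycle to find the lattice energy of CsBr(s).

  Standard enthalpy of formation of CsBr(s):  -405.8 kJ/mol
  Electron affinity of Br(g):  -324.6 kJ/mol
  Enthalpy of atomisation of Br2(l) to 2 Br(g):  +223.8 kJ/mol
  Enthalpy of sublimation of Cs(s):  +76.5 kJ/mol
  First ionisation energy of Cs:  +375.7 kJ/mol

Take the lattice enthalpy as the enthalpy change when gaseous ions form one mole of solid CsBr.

U = -645.3 kJ/mol

ΔHf° = 1·ΔHsub + 1·(ΣIE) + 1/2·D(Br2) + 1·EA + U
-405.8 = 1·(+76.5) + 1·(+375.7) + 1/2·(+223.8) + 1·(-324.6) + U
U = -405.8 − (+239.5) = -645.3 kJ/mol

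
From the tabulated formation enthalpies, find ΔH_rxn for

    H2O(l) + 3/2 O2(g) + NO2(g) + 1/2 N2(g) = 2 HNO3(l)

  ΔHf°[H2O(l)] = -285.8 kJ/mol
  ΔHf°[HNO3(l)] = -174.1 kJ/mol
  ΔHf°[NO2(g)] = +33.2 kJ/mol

Products: 2·(-174.1) = -348.2
Reactants: 1·(-285.8) + 3/2·(+0.0) + 1·(+33.2) + 1/2·(+0.0) = -252.6
ΔH_rxn = (-348.2) − (-252.6) = -95.6 kJ/mol

ΔH_rxn = -95.6 kJ/mol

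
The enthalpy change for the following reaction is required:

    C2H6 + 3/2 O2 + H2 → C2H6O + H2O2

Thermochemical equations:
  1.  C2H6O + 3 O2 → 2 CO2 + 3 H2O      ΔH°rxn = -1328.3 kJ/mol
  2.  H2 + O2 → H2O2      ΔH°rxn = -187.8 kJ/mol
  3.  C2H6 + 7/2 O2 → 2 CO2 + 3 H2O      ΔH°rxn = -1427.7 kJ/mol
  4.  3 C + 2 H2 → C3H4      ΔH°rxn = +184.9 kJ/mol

eq. 1 reversed: +1328.3 kJ/mol
eq. 2 as written: -187.8 kJ/mol
eq. 3 as written: -1427.7 kJ/mol
eq. 4: not needed.
ΔH°rxn = (-1)·(-1328.3) + (1)·(-187.8) + (1)·(-1427.7) = -287.2 kJ/mol

ΔH°rxn = -287.2 kJ/mol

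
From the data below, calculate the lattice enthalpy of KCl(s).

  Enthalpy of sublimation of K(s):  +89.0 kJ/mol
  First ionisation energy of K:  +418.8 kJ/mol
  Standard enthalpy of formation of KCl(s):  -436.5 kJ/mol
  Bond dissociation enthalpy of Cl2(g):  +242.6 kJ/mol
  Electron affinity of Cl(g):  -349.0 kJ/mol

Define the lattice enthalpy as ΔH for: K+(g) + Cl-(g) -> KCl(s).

ΔHf° = 1·ΔHsub + 1·(ΣIE) + 1/2·D(Cl2) + 1·EA + U
-436.5 = 1·(+89.0) + 1·(+418.8) + 1/2·(+242.6) + 1·(-349.0) + U
U = -436.5 − (+280.1) = -716.6 kJ/mol

U = -716.6 kJ/mol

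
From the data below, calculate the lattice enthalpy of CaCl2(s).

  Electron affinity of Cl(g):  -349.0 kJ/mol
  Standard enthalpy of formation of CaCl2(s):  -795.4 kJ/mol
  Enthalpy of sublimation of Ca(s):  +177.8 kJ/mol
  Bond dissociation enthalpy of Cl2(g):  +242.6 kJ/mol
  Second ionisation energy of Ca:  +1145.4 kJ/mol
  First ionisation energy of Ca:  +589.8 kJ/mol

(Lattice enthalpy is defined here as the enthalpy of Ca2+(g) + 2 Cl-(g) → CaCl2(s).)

U = -2253.0 kJ/mol

ΔHf° = 1·ΔHsub + 1·(ΣIE) + 1·D(Cl2) + 2·EA + U
-795.4 = 1·(+177.8) + 1·(+1735.2) + 1·(+242.6) + 2·(-349.0) + U
U = -795.4 − (+1457.6) = -2253.0 kJ/mol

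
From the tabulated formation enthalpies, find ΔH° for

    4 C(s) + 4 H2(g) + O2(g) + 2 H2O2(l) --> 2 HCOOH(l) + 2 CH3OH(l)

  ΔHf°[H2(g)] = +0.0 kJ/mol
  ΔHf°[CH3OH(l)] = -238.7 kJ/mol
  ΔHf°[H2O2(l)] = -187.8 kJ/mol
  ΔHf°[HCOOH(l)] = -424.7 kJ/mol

ΔH° = -951.2 kJ/mol

ΔH°rxn = Σ nΔHf°(products) − Σ nΔHf°(reactants).
Products: 2·(-424.7) + 2·(-238.7) = -1326.8
Reactants: 4·(+0.0) + 4·(+0.0) + 1·(+0.0) + 2·(-187.8) = -375.6
ΔH° = (-1326.8) − (-375.6) = -951.2 kJ/mol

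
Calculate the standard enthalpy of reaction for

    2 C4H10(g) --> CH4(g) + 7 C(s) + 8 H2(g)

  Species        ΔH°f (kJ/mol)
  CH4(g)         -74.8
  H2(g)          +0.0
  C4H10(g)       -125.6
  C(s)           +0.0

ΔH° = 176.4 kJ/mol

Products: 1·(-74.8) + 7·(+0.0) + 8·(+0.0) = -74.8
Reactants: 2·(-125.6) = -251.2
ΔH° = (-74.8) − (-251.2) = 176.4 kJ/mol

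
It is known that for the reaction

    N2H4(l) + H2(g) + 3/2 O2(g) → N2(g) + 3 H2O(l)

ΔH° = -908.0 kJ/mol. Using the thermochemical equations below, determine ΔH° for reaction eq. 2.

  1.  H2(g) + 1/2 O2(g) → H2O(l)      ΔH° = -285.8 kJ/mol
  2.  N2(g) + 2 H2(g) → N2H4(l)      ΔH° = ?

eq. 1 × 3 (×3 to match 3 H2O(l) in the target): (3)·(-285.8) = -857.4 kJ/mol
eq. 2 reversed (N2H4(l) must end up as a reactant): contributes −x
-908.0 = (-857.4) − x
x = (-908.0 − (-857.4)) / (-1) = 50.6 kJ/mol

ΔH° = 50.6 kJ/mol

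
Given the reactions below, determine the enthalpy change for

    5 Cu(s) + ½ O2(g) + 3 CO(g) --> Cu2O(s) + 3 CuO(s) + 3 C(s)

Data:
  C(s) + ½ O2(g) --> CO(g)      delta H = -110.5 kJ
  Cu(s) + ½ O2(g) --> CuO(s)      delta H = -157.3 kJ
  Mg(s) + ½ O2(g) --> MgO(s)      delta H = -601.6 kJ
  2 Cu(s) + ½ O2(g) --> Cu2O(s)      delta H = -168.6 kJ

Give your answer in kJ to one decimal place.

equation 1 reversed and × 3 (CO(g) must end up as a reactant; scale by 3 for the 3 CO(g)): (-3)·(-110.5) = +331.5 kJ
equation 2 × 3 (scale by 3 for the 3 CuO(s)): (3)·(-157.3) = -471.9 kJ
equation 3: not needed (MgO(s) appears nowhere else).
equation 4 as written (Cu2O(s) already on the product side): -168.6 kJ
Summing the manipulated equations, delta H = (-3)·(-110.5) + (3)·(-157.3) + (1)·(-168.6) = -309.0 kJ

delta H = -309.0 kJ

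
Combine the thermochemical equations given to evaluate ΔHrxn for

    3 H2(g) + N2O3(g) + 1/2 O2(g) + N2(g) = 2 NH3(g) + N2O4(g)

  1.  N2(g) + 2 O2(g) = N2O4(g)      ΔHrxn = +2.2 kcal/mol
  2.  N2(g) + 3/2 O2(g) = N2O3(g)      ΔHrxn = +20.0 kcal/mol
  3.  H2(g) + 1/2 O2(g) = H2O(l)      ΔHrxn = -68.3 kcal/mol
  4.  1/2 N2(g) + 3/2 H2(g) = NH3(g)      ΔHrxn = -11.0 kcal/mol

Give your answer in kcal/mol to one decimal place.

eq. 1 as written: +2.2 kcal/mol
eq. 2 reversed: -20.0 kcal/mol
eq. 3: not needed.
eq. 4 × 2: (2)·(-11.0) = -22.0 kcal/mol
ΔHrxn = (1)·(+2.2) + (-1)·(+20.0) + (2)·(-11.0) = -39.8 kcal/mol

ΔHrxn = -39.8 kcal/mol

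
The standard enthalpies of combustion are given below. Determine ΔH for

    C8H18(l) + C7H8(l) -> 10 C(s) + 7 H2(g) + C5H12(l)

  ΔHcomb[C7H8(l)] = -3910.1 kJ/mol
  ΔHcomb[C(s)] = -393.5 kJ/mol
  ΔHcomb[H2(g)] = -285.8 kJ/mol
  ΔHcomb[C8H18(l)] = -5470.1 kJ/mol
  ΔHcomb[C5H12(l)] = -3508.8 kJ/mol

ΔH = 64.2 kJ/mol

Using ΔH = Σ nΔHc°(reactants) − Σ nΔHc°(products):
= [1·(-5470.1) + 1·(-3910.1)] − [10·(-393.5) + 7·(-285.8) + 1·(-3508.8)]
= 64.2 kJ/mol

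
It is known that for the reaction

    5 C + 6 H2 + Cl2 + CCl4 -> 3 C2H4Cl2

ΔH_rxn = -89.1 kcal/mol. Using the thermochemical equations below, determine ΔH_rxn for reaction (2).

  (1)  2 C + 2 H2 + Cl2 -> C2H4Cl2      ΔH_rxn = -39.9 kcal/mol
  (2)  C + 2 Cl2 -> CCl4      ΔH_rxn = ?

(1) × 3 (×3 to match 3 C2H4Cl2 in the target): (3)·(-39.9) = -119.7 kcal/mol
(2) reversed (CCl4 must end up as a reactant): contributes −x
-89.1 = (-119.7) − x
x = (-89.1 − (-119.7)) / (-1) = -30.6 kcal/mol

ΔH_rxn = -30.6 kcal/mol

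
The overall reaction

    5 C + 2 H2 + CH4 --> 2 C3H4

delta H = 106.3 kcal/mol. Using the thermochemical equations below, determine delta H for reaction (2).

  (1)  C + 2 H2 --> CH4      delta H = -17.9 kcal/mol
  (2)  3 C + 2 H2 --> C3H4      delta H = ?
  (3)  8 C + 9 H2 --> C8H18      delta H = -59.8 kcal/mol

(1) reversed (CH4 must end up as a reactant): +17.9 kcal/mol
(2) × 2 (×2 to match 2 C3H4 in the target): contributes 2·x
(3): not needed (C8H18 appears nowhere else).
+106.3 = (+17.9) + 2·x
x = (+106.3 − (+17.9)) / (2) = 44.2 kcal/mol

delta H = 44.2 kcal/mol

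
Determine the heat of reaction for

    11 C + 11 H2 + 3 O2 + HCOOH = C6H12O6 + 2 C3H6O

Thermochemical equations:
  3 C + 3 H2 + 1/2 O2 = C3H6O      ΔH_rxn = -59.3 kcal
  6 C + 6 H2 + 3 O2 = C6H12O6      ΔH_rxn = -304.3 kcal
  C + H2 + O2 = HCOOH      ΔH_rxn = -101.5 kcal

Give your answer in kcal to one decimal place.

equation 1 × 2 (scale by 2 for the 2 C3H6O): (2)·(-59.3) = -118.6 kcal
equation 2 as written (C6H12O6 already on the product side): -304.3 kcal
equation 3 reversed (reverse to put HCOOH on the reactant side): +101.5 kcal
Summing the manipulated equations, ΔH_rxn = (2)·(-59.3) + (1)·(-304.3) + (-1)·(-101.5) = -321.4 kcal

ΔH_rxn = -321.4 kcal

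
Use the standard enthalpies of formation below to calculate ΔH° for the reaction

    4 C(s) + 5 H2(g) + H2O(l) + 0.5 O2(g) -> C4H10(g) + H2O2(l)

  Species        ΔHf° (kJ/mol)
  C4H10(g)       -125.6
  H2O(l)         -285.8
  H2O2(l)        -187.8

ΔH°rxn = Σ nΔHf°(products) − Σ nΔHf°(reactants).
Products: 1·(-125.6) + 1·(-187.8) = -313.4
Reactants: 4·(+0.0) + 5·(+0.0) + 1·(-285.8) + 1/2·(+0.0) = -285.8
ΔH° = (-313.4) − (-285.8) = -27.6 kJ/mol

ΔH° = -27.6 kJ/mol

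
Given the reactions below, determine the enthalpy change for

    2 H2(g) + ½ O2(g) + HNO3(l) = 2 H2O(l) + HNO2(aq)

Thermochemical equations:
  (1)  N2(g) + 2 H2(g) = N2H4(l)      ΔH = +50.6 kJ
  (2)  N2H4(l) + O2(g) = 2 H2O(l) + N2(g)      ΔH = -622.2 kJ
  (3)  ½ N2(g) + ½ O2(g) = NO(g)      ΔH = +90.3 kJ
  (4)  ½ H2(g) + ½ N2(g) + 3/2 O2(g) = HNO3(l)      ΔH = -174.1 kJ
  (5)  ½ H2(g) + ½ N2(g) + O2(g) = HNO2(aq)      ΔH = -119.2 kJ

(1) as written: +50.6 kJ
(2) as written: -622.2 kJ
(3): not needed.
(4) reversed: +174.1 kJ
(5) as written: -119.2 kJ
By Hess's law, ΔH = (+50.6) + (-622.2) + (+174.1) + (-119.2) = -516.7 kJ

ΔH = -516.7 kJ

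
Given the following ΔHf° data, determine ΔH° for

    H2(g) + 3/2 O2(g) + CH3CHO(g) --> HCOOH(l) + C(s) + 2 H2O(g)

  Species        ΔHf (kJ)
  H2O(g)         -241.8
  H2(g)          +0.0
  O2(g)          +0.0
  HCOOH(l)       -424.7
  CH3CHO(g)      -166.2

ΔH°rxn = Σ nΔHf°(products) − Σ nΔHf°(reactants).
Products: 1·(-424.7) + 1·(+0.0) + 2·(-241.8) = -908.3
Reactants: 1·(+0.0) + 3/2·(+0.0) + 1·(-166.2) = -166.2
ΔH° = (-908.3) − (-166.2) = -742.1 kJ

ΔH° = -742.1 kJ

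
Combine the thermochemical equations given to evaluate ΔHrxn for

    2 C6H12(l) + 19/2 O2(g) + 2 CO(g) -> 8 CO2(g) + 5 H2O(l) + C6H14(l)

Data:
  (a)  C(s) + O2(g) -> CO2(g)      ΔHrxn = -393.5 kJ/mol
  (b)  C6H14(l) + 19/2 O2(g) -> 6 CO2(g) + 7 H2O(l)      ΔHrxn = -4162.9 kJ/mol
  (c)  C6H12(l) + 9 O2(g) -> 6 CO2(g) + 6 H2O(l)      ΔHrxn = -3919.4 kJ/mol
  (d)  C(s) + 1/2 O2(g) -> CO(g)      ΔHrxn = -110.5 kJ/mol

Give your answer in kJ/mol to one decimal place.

ΔHrxn = -4241.9 kJ/mol

(a) × 2: (2)·(-393.5) = -787.0 kJ/mol
(b) reversed (C6H14(l) must end up as a product): +4162.9 kJ/mol
(c) × 2 (×2 to match 2 C6H12(l) in the target): (2)·(-3919.4) = -7838.8 kJ/mol
(d) reversed and × 2 (CO(g) must end up as a reactant; scale by 2 for the 2 CO(g)): (-2)·(-110.5) = +221.0 kJ/mol
Combining the equations, ΔHrxn = (-787.0) + (+4162.9) + (-7838.8) + (+221.0) = -4241.9 kJ/mol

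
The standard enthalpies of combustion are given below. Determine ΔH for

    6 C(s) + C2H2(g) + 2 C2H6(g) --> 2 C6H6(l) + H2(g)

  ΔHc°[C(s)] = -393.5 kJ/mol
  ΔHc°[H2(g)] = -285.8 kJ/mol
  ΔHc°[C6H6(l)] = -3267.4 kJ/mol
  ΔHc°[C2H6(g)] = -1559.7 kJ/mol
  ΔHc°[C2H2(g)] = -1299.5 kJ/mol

ΔH = 40.7 kJ/mol

With combustion enthalpies, reactants minus products:
= [6·(-393.5) + 1·(-1299.5) + 2·(-1559.7)] − [2·(-3267.4) + 1·(-285.8)]
= 40.7 kJ/mol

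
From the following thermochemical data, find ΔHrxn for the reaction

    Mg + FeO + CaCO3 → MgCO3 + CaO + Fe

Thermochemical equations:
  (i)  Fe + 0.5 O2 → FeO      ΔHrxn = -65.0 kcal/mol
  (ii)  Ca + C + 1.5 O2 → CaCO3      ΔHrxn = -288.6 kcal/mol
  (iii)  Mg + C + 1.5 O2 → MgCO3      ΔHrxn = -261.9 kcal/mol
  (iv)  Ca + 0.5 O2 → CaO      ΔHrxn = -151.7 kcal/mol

ΔHrxn = -60.0 kcal/mol

(i) reversed (reverse to put FeO on the reactant side): +65.0 kcal/mol
(ii) reversed (CaCO3 must end up as a reactant): +288.6 kcal/mol
(iii) as written (MgCO3 already on the product side): -261.9 kcal/mol
(iv) as written (CaO already on the product side): -151.7 kcal/mol
Combining the equations, ΔHrxn = (-1)·(-65.0) + (-1)·(-288.6) + (1)·(-261.9) + (1)·(-151.7) = -60.0 kcal/mol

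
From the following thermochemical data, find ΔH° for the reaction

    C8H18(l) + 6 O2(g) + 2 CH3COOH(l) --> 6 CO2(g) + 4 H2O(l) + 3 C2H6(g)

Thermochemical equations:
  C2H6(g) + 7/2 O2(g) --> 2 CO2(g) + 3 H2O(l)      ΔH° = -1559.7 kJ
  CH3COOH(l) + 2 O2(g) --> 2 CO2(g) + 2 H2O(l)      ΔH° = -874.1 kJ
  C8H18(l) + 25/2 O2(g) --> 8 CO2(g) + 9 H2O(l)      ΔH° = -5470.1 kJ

ΔH° = -2539.2 kJ

equation 1 reversed and × 3: (-3)·(-1559.7) = +4679.1 kJ
equation 2 × 2: (2)·(-874.1) = -1748.2 kJ
equation 3 as written: -5470.1 kJ
ΔH° = (-3)·(-1559.7) + (2)·(-874.1) + (1)·(-5470.1) = -2539.2 kJ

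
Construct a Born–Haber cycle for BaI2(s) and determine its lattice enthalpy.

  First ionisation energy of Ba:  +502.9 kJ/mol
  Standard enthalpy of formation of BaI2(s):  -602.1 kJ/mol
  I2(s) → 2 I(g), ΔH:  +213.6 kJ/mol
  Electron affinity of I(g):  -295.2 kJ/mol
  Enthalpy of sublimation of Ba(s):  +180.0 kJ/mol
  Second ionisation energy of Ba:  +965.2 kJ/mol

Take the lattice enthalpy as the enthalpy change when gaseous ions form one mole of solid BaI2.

ΔHf° = 1·ΔHsub + 1·(ΣIE) + 1·D(I2) + 2·EA + U
-602.1 = 1·(+180.0) + 1·(+1468.1) + 1·(+213.6) + 2·(-295.2) + U
U = -602.1 − (+1271.3) = -1873.4 kJ/mol

U = -1873.4 kJ/mol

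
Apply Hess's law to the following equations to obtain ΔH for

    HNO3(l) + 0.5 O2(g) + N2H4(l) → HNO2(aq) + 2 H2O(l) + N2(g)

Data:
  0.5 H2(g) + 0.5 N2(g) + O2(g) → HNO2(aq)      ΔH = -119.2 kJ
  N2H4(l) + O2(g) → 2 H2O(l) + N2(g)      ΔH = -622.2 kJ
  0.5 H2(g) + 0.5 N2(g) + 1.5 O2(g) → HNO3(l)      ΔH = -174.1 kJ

ΔH = -567.3 kJ

equation 1 as written (HNO2(aq) already on the product side): -119.2 kJ
equation 2 as written (N2H4(l) already on the reactant side): -622.2 kJ
equation 3 reversed (reverse to put HNO3(l) on the reactant side): +174.1 kJ
Combining the equations, ΔH = (-119.2) + (-622.2) + (+174.1) = -567.3 kJ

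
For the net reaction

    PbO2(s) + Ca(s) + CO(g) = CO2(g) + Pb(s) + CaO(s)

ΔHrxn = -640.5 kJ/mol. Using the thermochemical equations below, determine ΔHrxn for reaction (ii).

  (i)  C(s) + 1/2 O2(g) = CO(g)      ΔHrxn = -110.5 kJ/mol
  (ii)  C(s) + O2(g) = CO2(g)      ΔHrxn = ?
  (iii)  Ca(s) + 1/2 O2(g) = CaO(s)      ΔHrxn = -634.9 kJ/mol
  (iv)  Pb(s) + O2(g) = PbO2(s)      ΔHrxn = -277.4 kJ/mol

ΔHrxn = -393.5 kJ/mol

(i) reversed (CO(g) must end up as a reactant): +110.5 kJ/mol
(ii) as written (CO2(g) already on the product side): contributes x
(iii) as written (CaO(s) already on the product side): -634.9 kJ/mol
(iv) reversed (PbO2(s) must end up as a reactant): +277.4 kJ/mol
-640.5 = (+110.5) + (-634.9) + (+277.4) + x
x = (-640.5 − (-247.0)) / (1) = -393.5 kJ/mol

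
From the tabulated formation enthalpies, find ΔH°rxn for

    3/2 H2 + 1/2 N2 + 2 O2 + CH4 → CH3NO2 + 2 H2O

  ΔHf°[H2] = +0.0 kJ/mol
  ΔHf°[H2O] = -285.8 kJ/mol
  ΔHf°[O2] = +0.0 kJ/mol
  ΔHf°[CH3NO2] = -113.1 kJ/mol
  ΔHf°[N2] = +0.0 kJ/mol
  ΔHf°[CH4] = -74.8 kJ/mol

ΔH°rxn = -609.9 kJ/mol

Products: 1·(-113.1) + 2·(-285.8) = -684.7
Reactants: 3/2·(+0.0) + 1/2·(+0.0) + 2·(+0.0) + 1·(-74.8) = -74.8
ΔH°rxn = (-684.7) − (-74.8) = -609.9 kJ/mol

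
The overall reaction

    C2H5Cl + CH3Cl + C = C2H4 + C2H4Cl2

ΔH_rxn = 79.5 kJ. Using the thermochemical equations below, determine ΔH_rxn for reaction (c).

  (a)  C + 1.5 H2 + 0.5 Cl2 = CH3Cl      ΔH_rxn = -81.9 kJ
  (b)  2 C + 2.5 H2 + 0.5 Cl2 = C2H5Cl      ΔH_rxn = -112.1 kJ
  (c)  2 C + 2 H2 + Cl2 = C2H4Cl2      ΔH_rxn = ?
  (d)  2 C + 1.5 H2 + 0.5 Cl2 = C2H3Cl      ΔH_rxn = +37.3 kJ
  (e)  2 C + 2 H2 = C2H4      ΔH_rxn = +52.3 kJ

ΔH_rxn = -166.8 kJ

(a) reversed: +81.9 kJ
(b) reversed: +112.1 kJ
(c) as written: contributes x
(d): not needed.
(e) as written: +52.3 kJ
+79.5 = (+81.9) + (+112.1) + (+52.3) + x
x = (+79.5 − (+246.3)) / (1) = -166.8 kJ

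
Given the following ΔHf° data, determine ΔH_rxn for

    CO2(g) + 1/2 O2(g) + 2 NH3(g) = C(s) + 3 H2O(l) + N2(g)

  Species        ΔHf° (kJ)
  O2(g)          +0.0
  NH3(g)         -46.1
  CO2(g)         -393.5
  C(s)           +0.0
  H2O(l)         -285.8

Products: 1·(+0.0) + 3·(-285.8) + 1·(+0.0) = -857.4
Reactants: 1·(-393.5) + 1/2·(+0.0) + 2·(-46.1) = -485.7
ΔH_rxn = (-857.4) − (-485.7) = -371.7 kJ

ΔH_rxn = -371.7 kJ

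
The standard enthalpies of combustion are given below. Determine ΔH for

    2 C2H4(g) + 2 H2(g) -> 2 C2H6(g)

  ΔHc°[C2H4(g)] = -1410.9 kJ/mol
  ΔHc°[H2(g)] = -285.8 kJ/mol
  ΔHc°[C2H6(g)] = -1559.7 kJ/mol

ΔH = -274.0 kJ/mol

Using ΔH = Σ nΔHc°(reactants) − Σ nΔHc°(products):
= [2·(-1410.9) + 2·(-285.8)] − [2·(-1559.7)]
= -274.0 kJ/mol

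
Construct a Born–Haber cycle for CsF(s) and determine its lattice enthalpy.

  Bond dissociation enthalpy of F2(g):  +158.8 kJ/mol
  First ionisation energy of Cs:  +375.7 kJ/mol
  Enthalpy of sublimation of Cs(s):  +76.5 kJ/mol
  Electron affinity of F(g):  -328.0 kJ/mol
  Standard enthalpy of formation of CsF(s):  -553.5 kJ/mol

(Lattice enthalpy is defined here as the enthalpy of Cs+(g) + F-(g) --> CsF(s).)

ΔHf° = 1·ΔHsub + 1·(ΣIE) + 1/2·D(F2) + 1·EA + U
-553.5 = 1·(+76.5) + 1·(+375.7) + 1/2·(+158.8) + 1·(-328.0) + U
U = -553.5 − (+203.6) = -757.1 kJ/mol

U = -757.1 kJ/mol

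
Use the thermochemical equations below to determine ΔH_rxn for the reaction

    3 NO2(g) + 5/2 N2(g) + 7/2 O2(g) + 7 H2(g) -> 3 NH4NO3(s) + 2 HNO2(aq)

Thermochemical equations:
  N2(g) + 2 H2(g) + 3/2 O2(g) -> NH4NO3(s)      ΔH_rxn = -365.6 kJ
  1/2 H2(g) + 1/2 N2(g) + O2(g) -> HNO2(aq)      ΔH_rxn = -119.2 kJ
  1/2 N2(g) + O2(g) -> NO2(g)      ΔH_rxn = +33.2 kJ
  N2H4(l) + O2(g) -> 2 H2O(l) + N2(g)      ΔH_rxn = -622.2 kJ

equation 1 × 3: (3)·(-365.6) = -1096.8 kJ
equation 2 × 2: (2)·(-119.2) = -238.4 kJ
equation 3 reversed and × 3: (-3)·(+33.2) = -99.6 kJ
equation 4: not needed.
By Hess's law, ΔH_rxn = (-1096.8) + (-238.4) + (-99.6) = -1434.8 kJ

ΔH_rxn = -1434.8 kJ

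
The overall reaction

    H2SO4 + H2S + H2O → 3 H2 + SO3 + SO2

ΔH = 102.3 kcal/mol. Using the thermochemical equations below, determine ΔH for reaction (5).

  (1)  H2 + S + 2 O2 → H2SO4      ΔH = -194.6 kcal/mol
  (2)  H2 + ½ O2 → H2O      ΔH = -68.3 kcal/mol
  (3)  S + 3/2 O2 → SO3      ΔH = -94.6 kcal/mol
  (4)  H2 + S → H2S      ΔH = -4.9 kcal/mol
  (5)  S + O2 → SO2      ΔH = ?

ΔH = -70.9 kcal/mol

(1) reversed (reverse to put H2SO4 on the reactant side): +194.6 kcal/mol
(2) reversed (H2O must end up as a reactant): +68.3 kcal/mol
(3) as written (SO3 already on the product side): -94.6 kcal/mol
(4) reversed (reverse to put H2S on the reactant side): +4.9 kcal/mol
(5) as written (SO2 already on the product side): contributes x
+102.3 = (+194.6) + (+68.3) + (-94.6) + (+4.9) + x
x = (+102.3 − (+173.2)) / (1) = -70.9 kcal/mol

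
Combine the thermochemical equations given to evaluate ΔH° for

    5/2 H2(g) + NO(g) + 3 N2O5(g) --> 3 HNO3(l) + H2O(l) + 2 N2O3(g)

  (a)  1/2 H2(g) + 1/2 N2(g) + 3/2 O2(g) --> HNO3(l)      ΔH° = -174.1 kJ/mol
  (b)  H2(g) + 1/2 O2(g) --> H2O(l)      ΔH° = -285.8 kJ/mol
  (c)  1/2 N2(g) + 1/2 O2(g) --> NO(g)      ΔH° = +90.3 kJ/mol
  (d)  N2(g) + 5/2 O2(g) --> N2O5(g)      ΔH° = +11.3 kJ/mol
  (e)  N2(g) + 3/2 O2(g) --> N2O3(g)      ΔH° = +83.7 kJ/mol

ΔH° = -764.9 kJ/mol

(a) × 3: (3)·(-174.1) = -522.3 kJ/mol
(b) as written: -285.8 kJ/mol
(c) reversed: -90.3 kJ/mol
(d) reversed and × 3: (-3)·(+11.3) = -33.9 kJ/mol
(e) × 2: (2)·(+83.7) = +167.4 kJ/mol
ΔH° = (3)·(-174.1) + (1)·(-285.8) + (-1)·(+90.3) + (-3)·(+11.3) + (2)·(+83.7) = -764.9 kJ/mol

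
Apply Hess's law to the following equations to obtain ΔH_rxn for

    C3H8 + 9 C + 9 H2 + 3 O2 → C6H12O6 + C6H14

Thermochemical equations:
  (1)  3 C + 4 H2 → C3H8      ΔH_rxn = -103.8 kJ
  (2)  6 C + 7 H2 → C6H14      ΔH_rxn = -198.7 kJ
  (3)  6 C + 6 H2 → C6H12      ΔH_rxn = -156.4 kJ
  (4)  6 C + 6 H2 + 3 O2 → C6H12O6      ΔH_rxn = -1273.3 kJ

(1) reversed (reverse to put C3H8 on the reactant side): +103.8 kJ
(2) as written (C6H14 already on the product side): -198.7 kJ
(3): not needed (C6H12 appears nowhere else).
(4) as written (C6H12O6 already on the product side): -1273.3 kJ
ΔH_rxn = (-1)·(-103.8) + (1)·(-198.7) + (1)·(-1273.3) = -1368.2 kJ

ΔH_rxn = -1368.2 kJ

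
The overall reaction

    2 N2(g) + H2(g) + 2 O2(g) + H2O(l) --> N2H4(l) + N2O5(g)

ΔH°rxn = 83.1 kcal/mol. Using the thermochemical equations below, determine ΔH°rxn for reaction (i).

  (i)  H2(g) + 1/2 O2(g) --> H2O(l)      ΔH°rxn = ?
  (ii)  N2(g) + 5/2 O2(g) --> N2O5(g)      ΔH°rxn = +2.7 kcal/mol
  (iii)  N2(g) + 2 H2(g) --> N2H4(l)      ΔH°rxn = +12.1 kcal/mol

(i) reversed: contributes −x
(ii) as written: +2.7 kcal/mol
(iii) as written: +12.1 kcal/mol
+83.1 = (+2.7) + (+12.1) − x
x = (+83.1 − (+14.8)) / (-1) = -68.3 kcal/mol

ΔH°rxn = -68.3 kcal/mol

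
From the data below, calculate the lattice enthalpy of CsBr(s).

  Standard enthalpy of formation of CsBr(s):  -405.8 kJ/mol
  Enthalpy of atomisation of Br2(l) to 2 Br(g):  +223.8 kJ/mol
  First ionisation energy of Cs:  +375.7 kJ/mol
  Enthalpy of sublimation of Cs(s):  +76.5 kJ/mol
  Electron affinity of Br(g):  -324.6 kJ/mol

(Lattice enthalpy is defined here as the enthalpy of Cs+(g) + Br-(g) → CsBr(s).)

U = -645.3 kJ/mol

ΔHf° = 1·ΔHsub + 1·(ΣIE) + 1/2·D(Br2) + 1·EA + U
-405.8 = 1·(+76.5) + 1·(+375.7) + 1/2·(+223.8) + 1·(-324.6) + U
U = -405.8 − (+239.5) = -645.3 kJ/mol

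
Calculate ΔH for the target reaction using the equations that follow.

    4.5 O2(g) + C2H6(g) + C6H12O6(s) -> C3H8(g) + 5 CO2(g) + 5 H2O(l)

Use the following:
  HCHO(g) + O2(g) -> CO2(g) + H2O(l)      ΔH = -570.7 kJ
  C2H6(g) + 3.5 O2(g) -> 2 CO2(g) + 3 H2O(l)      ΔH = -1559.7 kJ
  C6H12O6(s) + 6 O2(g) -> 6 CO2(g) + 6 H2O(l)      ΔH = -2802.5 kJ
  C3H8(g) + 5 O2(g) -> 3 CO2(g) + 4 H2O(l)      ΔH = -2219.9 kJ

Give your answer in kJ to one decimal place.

equation 1: not needed.
equation 2 as written: -1559.7 kJ
equation 3 as written: -2802.5 kJ
equation 4 reversed: +2219.9 kJ
ΔH = (-1559.7) + (-2802.5) + (+2219.9) = -2142.3 kJ

ΔH = -2142.3 kJ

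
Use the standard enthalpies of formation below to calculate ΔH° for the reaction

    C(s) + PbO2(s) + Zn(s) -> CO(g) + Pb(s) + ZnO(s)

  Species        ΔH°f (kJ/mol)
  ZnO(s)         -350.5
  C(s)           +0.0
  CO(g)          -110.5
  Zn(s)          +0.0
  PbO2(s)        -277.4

ΔH°rxn = Σ nΔHf°(products) − Σ nΔHf°(reactants).
Products: 1·(-110.5) + 1·(+0.0) + 1·(-350.5) = -461.0
Reactants: 1·(+0.0) + 1·(-277.4) + 1·(+0.0) = -277.4
ΔH° = (-461.0) − (-277.4) = -183.6 kJ/mol

ΔH° = -183.6 kJ/mol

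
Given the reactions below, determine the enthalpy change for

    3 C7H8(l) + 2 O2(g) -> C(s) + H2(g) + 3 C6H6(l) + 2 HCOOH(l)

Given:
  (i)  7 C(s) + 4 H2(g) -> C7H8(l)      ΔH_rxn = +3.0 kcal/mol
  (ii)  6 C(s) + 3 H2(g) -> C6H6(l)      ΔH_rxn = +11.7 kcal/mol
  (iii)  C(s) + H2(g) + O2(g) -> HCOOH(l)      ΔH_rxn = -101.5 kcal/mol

ΔH_rxn = -176.9 kcal/mol

(i) reversed and × 3: (-3)·(+3.0) = -9.0 kcal/mol
(ii) × 3: (3)·(+11.7) = +35.1 kcal/mol
(iii) × 2: (2)·(-101.5) = -203.0 kcal/mol
ΔH_rxn = (-9.0) + (+35.1) + (-203.0) = -176.9 kcal/mol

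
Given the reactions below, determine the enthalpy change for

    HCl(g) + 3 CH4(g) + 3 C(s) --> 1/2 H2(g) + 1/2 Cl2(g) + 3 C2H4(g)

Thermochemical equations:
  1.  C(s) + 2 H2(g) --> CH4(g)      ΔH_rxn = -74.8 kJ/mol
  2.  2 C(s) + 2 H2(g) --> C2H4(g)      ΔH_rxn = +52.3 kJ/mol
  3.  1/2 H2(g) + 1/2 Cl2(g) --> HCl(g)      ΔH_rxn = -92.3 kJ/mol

ΔH_rxn = 473.6 kJ/mol

eq. 1 reversed and × 3 (reverse to put CH4(g) on the reactant side; ×3 to match 3 CH4(g) in the target): (-3)·(-74.8) = +224.4 kJ/mol
eq. 2 × 3 (×3 to match 3 C2H4(g) in the target): (3)·(+52.3) = +156.9 kJ/mol
eq. 3 reversed (reverse to put HCl(g) on the reactant side): +92.3 kJ/mol
ΔH_rxn = (-3)·(-74.8) + (3)·(+52.3) + (-1)·(-92.3) = 473.6 kJ/mol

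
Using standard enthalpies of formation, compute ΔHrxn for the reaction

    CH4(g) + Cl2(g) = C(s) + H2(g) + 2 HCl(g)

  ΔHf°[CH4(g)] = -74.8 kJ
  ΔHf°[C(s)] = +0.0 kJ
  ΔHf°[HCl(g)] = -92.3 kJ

ΔHrxn = -109.8 kJ

Products: 1·(+0.0) + 1·(+0.0) + 2·(-92.3) = -184.6
Reactants: 1·(-74.8) + 1·(+0.0) = -74.8
ΔHrxn = (-184.6) − (-74.8) = -109.8 kJ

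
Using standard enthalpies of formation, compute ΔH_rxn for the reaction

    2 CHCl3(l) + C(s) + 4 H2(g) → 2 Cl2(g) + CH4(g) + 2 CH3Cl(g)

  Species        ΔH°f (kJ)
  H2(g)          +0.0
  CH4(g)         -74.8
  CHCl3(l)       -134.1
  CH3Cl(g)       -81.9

ΔH°rxn = Σ nΔHf°(products) − Σ nΔHf°(reactants).
Products: 2·(+0.0) + 1·(-74.8) + 2·(-81.9) = -238.6
Reactants: 2·(-134.1) + 1·(+0.0) + 4·(+0.0) = -268.2
ΔH_rxn = (-238.6) − (-268.2) = 29.6 kJ

ΔH_rxn = 29.6 kJ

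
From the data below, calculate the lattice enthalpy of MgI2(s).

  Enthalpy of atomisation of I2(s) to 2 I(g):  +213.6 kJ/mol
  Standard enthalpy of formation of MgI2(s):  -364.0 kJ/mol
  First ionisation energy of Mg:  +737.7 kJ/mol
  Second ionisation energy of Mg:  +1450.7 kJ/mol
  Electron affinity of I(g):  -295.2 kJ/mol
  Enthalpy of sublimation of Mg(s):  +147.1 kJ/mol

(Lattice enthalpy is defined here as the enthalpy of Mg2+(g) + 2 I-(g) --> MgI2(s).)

U = -2322.7 kJ/mol

ΔHf° = 1·ΔHsub + 1·(ΣIE) + 1·D(I2) + 2·EA + U
-364.0 = 1·(+147.1) + 1·(+2188.4) + 1·(+213.6) + 2·(-295.2) + U
U = -364.0 − (+1958.7) = -2322.7 kJ/mol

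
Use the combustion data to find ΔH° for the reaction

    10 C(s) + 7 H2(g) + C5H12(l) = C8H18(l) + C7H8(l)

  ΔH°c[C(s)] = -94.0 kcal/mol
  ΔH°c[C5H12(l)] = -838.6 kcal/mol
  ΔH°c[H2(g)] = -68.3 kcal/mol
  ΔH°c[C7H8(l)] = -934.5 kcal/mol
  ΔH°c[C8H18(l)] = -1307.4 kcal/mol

With combustion enthalpies, reactants minus products:
= [10·(-94.0) + 7·(-68.3) + 1·(-838.6)] − [1·(-1307.4) + 1·(-934.5)]
= -14.8 kcal/mol

ΔH° = -14.8 kcal/mol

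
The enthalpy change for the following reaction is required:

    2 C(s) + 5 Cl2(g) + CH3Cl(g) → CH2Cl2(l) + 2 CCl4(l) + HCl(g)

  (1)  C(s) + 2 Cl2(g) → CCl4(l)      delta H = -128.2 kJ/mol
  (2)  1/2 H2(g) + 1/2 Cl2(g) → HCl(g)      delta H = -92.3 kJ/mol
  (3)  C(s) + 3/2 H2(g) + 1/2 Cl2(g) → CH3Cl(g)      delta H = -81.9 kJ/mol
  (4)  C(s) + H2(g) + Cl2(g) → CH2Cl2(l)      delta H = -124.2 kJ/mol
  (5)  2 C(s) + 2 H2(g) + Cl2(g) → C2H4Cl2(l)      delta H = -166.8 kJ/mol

(1) × 2 (scale by 2 for the 2 CCl4(l)): (2)·(-128.2) = -256.4 kJ/mol
(2) as written (HCl(g) already on the product side): -92.3 kJ/mol
(3) reversed (CH3Cl(g) must end up as a reactant): +81.9 kJ/mol
(4) as written (CH2Cl2(l) already on the product side): -124.2 kJ/mol
(5): not needed (C2H4Cl2(l) appears nowhere else).
delta H = (2)·(-128.2) + (1)·(-92.3) + (-1)·(-81.9) + (1)·(-124.2) = -391.0 kJ/mol

delta H = -391.0 kJ/mol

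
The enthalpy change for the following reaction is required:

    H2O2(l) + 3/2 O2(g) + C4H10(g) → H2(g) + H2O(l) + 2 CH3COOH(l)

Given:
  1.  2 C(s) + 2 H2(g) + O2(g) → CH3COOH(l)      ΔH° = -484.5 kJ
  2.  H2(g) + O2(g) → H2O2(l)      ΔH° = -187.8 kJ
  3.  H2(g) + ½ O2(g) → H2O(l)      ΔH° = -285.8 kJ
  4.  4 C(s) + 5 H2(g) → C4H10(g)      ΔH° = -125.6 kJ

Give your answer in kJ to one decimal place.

eq. 1 × 2 (×2 to match 2 CH3COOH(l) in the target): (2)·(-484.5) = -969.0 kJ
eq. 2 reversed (reverse to put H2O2(l) on the reactant side): +187.8 kJ
eq. 3 as written (H2O(l) already on the product side): -285.8 kJ
eq. 4 reversed (C4H10(g) must end up as a reactant): +125.6 kJ
By Hess's law, ΔH° = (-969.0) + (+187.8) + (-285.8) + (+125.6) = -941.4 kJ

ΔH° = -941.4 kJ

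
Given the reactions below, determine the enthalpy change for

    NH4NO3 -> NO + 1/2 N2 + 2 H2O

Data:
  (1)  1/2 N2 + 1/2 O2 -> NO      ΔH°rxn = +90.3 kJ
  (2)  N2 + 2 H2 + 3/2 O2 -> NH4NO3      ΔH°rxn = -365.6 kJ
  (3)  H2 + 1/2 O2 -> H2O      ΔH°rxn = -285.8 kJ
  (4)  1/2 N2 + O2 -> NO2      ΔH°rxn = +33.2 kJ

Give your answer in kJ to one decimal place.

ΔH°rxn = -115.7 kJ

(1) as written (NO already on the product side): +90.3 kJ
(2) reversed (NH4NO3 must end up as a reactant): +365.6 kJ
(3) × 2 (×2 to match 2 H2O in the target): (2)·(-285.8) = -571.6 kJ
(4): not needed (NO2 appears nowhere else).
Since enthalpy is a state function, ΔH°rxn = (+90.3) + (+365.6) + (-571.6) = -115.7 kJ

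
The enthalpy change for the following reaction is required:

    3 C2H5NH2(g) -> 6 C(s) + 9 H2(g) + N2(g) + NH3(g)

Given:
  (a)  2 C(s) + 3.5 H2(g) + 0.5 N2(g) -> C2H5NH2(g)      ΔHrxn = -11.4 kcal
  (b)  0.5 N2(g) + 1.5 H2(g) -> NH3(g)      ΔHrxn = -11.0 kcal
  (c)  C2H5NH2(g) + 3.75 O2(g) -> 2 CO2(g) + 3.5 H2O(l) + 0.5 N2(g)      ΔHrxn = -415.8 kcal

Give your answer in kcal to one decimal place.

(a) reversed and × 3: (-3)·(-11.4) = +34.2 kcal
(b) as written: -11.0 kcal
(c): not needed.
Summing the manipulated equations, ΔHrxn = (+34.2) + (-11.0) = 23.2 kcal

ΔHrxn = 23.2 kcal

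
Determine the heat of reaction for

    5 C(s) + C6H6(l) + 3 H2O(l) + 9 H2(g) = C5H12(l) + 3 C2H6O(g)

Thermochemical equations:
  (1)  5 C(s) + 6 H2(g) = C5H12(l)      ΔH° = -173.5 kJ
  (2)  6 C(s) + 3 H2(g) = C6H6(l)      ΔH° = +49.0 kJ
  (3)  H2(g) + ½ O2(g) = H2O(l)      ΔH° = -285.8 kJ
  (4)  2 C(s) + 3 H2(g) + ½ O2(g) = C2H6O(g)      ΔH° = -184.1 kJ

(1) as written: -173.5 kJ
(2) reversed: -49.0 kJ
(3) reversed and × 3: (-3)·(-285.8) = +857.4 kJ
(4) × 3: (3)·(-184.1) = -552.3 kJ
ΔH° = (-173.5) + (-49.0) + (+857.4) + (-552.3) = 82.6 kJ

ΔH° = 82.6 kJ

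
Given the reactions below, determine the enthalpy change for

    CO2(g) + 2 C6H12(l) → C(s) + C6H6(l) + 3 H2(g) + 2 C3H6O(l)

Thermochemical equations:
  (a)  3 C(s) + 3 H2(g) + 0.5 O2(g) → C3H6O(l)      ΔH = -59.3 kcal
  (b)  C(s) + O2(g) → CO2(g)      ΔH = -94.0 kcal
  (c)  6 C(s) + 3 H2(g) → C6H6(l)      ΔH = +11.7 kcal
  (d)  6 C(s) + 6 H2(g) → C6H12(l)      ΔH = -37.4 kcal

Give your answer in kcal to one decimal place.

ΔH = 61.9 kcal

(a) × 2: (2)·(-59.3) = -118.6 kcal
(b) reversed: +94.0 kcal
(c) as written: +11.7 kcal
(d) reversed and × 2: (-2)·(-37.4) = +74.8 kcal
By Hess's law, ΔH = (2)·(-59.3) + (-1)·(-94.0) + (1)·(+11.7) + (-2)·(-37.4) = 61.9 kcal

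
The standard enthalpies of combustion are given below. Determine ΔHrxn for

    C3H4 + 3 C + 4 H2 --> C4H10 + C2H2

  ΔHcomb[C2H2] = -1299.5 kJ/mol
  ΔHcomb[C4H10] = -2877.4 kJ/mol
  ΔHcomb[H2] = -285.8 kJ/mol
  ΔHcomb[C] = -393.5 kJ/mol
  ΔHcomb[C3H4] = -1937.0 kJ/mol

ΔHrxn = -83.8 kJ/mol

With combustion enthalpies, reactants minus products:
= [1·(-1937.0) + 3·(-393.5) + 4·(-285.8)] − [1·(-2877.4) + 1·(-1299.5)]
= -83.8 kJ/mol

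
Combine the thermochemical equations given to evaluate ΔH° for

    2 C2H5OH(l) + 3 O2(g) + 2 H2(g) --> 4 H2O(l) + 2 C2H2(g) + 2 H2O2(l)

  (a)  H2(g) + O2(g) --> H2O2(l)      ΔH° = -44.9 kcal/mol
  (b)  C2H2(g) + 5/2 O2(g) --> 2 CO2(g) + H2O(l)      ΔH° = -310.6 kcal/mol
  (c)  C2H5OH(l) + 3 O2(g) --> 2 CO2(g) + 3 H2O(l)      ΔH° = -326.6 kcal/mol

ΔH° = -121.8 kcal/mol

(a) × 2 (scale by 2 for the 2 H2O2(l)): (2)·(-44.9) = -89.8 kcal/mol
(b) reversed and × 2 (reverse to put C2H2(g) on the product side; ×2 to match 2 C2H2(g) in the target): (-2)·(-310.6) = +621.2 kcal/mol
(c) × 2 (scale by 2 for the 2 C2H5OH(l)): (2)·(-326.6) = -653.2 kcal/mol
ΔH° = (2)·(-44.9) + (-2)·(-310.6) + (2)·(-326.6) = -121.8 kcal/mol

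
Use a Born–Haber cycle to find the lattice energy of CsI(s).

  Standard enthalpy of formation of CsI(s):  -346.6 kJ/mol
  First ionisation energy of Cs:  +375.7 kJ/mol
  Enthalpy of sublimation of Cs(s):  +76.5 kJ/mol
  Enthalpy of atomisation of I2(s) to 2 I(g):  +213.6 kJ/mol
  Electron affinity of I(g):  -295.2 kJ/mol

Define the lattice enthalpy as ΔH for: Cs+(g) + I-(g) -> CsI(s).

ΔHf° = 1·ΔHsub + 1·(ΣIE) + 1/2·D(I2) + 1·EA + U
-346.6 = 1·(+76.5) + 1·(+375.7) + 1/2·(+213.6) + 1·(-295.2) + U
U = -346.6 − (+263.8) = -610.4 kJ/mol

U = -610.4 kJ/mol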